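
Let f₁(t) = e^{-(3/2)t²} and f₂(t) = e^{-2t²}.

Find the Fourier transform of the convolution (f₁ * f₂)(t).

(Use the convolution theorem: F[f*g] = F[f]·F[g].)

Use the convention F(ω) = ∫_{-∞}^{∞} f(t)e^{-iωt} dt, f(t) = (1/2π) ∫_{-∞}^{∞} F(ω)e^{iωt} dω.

F[f₁*f₂](ω) = \frac{\sqrt{3} \pi e^{- \frac{7 \omega^{2}}{24}}}{3}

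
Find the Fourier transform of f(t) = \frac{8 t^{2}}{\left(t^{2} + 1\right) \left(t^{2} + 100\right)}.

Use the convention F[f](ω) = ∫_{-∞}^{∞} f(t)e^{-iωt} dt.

F(ω) = \frac{8 \pi \left(10 - e^{9 \left|{\omega}\right|}\right) e^{- 10 \left|{\omega}\right|}}{99}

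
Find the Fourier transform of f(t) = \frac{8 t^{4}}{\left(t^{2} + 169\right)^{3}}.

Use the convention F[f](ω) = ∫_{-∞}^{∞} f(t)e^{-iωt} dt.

F(ω) = \frac{\pi \left(169 \omega^{2} - 65 \left|{\omega}\right| + 3\right) e^{- 13 \left|{\omega}\right|}}{13}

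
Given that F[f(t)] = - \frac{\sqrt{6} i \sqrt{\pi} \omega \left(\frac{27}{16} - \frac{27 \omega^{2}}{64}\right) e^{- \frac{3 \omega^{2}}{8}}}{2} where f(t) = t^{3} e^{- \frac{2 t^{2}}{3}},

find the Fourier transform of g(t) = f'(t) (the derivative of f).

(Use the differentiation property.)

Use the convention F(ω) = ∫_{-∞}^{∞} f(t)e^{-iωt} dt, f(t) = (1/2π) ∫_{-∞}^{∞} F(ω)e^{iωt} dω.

F[g](ω) = \frac{27 \sqrt{6} \sqrt{\pi} \omega^{2} \left(4 - \omega^{2}\right) e^{- \frac{3 \omega^{2}}{8}}}{128}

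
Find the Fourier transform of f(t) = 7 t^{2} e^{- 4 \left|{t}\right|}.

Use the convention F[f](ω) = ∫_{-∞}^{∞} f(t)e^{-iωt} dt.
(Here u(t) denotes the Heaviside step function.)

F(ω) = \frac{112 \left(16 - 3 \omega^{2}\right)}{\left(\omega^{2} + 16\right)^{3}}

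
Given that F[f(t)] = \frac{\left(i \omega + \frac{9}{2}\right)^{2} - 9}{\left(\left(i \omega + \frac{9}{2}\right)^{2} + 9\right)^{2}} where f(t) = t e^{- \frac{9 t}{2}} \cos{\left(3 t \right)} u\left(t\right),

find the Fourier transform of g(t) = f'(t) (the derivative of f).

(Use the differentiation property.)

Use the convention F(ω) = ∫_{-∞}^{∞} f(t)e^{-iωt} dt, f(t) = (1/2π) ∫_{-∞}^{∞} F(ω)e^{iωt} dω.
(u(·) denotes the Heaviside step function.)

F[g](ω) = \frac{4 i \omega \left(\left(2 i \omega + 9\right)^{2} - 36\right)}{\left(\left(2 i \omega + 9\right)^{2} + 36\right)^{2}}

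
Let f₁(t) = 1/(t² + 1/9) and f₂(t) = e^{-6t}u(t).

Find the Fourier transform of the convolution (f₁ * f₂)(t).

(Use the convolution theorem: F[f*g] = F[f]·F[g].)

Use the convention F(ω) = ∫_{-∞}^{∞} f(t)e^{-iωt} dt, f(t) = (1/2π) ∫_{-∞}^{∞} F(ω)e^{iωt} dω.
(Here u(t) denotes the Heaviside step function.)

F[f₁*f₂](ω) = \frac{3 \pi e^{- \frac{\left|{\omega}\right|}{3}}}{i \omega + 6}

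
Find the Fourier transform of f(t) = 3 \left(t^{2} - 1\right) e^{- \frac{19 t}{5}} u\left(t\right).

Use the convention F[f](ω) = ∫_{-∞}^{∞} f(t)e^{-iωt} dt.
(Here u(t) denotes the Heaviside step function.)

F(ω) = \frac{15 \left(250 i \omega - \left(5 i \omega + 19\right)^{3} + 950\right)}{\left(5 i \omega + 19\right)^{4}}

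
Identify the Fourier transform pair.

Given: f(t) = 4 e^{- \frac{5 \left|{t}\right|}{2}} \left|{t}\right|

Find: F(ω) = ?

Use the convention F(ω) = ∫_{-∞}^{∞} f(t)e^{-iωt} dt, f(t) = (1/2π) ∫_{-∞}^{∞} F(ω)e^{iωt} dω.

F(ω) = \frac{32 \left(25 - 4 \omega^{2}\right)}{\left(4 \omega^{2} + 25\right)^{2}}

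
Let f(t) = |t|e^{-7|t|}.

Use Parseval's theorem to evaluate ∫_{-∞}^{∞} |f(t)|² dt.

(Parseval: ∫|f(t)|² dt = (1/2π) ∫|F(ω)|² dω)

∫|f(t)|² dt = \frac{1}{686}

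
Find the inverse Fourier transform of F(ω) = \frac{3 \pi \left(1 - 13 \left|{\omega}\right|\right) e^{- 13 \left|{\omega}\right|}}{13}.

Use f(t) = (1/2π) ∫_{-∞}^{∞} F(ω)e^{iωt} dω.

f(t) = \frac{6 t^{2}}{\left(t^{2} + 169\right)^{2}}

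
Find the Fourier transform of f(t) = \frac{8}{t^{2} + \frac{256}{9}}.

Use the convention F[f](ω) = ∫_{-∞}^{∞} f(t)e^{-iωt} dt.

F(ω) = \frac{3 \pi e^{- \frac{16 \left|{\omega}\right|}{3}}}{2}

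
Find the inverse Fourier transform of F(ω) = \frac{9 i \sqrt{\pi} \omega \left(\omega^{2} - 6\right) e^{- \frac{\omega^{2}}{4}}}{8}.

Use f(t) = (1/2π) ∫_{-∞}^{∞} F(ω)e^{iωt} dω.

f(t) = 9 t^{3} e^{- t^{2}}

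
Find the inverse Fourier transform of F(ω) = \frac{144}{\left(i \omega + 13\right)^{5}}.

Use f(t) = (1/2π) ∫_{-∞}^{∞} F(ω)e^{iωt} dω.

f(t) = 6 t^{4} e^{- 13 t} u\left(t\right)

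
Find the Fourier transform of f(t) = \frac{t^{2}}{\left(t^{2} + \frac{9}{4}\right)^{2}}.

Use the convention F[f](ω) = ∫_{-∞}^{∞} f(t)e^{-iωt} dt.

F(ω) = \frac{\pi \left(2 - 3 \left|{\omega}\right|\right) e^{- \frac{3 \left|{\omega}\right|}{2}}}{6}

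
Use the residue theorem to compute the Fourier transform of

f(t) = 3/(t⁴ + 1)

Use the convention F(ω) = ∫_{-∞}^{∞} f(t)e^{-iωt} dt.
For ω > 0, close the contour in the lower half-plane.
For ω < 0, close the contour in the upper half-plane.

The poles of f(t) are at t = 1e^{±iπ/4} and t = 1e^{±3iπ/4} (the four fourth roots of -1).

Let g(z) = f(z)e^{-iωz}; for large |z| the factor e^{-iωz} decays in the lower half-plane when ω > 0 and in the upper half-plane when ω < 0.

Case ω > 0 (lower half-plane, clockwise contour ⇒ F(ω) = -2πi·ΣRes):
  Res_{z = - \frac{\sqrt{2}}{2} - \frac{\sqrt{2} i}{2}} g(z) = \frac{3 \sqrt{2} i \left(1 - i\right) e^{\frac{\sqrt{2} \omega \left(-1 + i\right)}{2}}}{8}
  Res_{z = \frac{\sqrt{2}}{2} - \frac{\sqrt{2} i}{2}} g(z) = \frac{3 \sqrt{2} i \left(1 + i\right) e^{- \frac{\sqrt{2} \omega \left(1 + i\right)}{2}}}{8}
  F(ω) = -2πi·ΣRes = \frac{3 \sqrt{2} \pi \left(1 - i\right) \left(e^{\sqrt{2} i \omega} + i\right) e^{- \frac{\sqrt{2} \omega \left(1 + i\right)}{2}}}{4} = 3 \pi e^{- \frac{\sqrt{2} \omega}{2}} \sin{\left(\frac{\sqrt{2} \omega}{2} + \frac{\pi}{4} \right)}

Case ω < 0 (upper half-plane, counterclockwise contour ⇒ F(ω) = +2πi·ΣRes):
  Res_{z = \frac{\sqrt{2}}{2} + \frac{\sqrt{2} i}{2}} g(z) = \frac{3 \sqrt{2} i \left(-1 + i\right) e^{\frac{\sqrt{2} \omega \left(1 - i\right)}{2}}}{8}
  Res_{z = - \frac{\sqrt{2}}{2} + \frac{\sqrt{2} i}{2}} g(z) = \frac{3 \sqrt{2} \left(1 - i\right) e^{\frac{\sqrt{2} \omega \left(1 + i\right)}{2}}}{8}
  F(ω) = 2πi·ΣRes = - \frac{3 \sqrt{2} i \pi \left(i \left(1 - i\right) e^{\frac{\sqrt{2} \omega \left(1 - i\right)}{2}} - \left(1 - i\right) e^{\frac{\sqrt{2} \omega \left(1 + i\right)}{2}}\right)}{4} = 3 \pi e^{\frac{\sqrt{2} \omega}{2}} \cos{\left(\frac{\sqrt{2} \omega}{2} + \frac{\pi}{4} \right)}

Both cases combine into a single formula in |ω|:

F(ω) = 3 \pi e^{- \frac{\sqrt{2} \left|{\omega}\right|}{2}} \sin{\left(\frac{\sqrt{2} \left|{\omega}\right|}{2} + \frac{\pi}{4} \right)}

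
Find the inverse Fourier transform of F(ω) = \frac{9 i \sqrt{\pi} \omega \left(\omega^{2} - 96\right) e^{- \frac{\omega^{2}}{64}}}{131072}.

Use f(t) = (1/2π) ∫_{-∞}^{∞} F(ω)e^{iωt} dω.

f(t) = 9 t^{3} e^{- 16 t^{2}}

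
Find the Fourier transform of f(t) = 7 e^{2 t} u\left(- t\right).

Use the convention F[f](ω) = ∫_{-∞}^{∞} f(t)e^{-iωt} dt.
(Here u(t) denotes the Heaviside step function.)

F(ω) = - \frac{7}{i \omega - 2}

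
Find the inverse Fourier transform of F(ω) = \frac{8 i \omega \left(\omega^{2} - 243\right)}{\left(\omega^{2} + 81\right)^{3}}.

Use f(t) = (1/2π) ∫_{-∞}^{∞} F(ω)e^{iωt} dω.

f(t) = 2 t e^{- 9 \left|{t}\right|} \left|{t}\right|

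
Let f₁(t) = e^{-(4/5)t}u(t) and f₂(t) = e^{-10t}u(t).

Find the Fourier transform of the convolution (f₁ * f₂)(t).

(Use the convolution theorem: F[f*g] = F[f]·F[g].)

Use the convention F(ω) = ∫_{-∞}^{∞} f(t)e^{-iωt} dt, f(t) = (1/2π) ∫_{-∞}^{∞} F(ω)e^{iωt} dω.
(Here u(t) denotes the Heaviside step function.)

F[f₁*f₂](ω) = \frac{5}{\left(i \omega + 10\right) \left(5 i \omega + 4\right)}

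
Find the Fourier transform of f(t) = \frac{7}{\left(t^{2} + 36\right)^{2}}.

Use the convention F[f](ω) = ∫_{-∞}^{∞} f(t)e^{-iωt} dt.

F(ω) = \frac{7 \pi \left(6 \left|{\omega}\right| + 1\right) e^{- 6 \left|{\omega}\right|}}{432}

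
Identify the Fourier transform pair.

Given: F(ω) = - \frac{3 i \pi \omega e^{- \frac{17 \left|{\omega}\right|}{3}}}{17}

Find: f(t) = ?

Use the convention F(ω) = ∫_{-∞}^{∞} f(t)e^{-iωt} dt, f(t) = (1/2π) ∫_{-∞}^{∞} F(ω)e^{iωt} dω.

f(t) = \frac{2 t}{\left(t^{2} + \frac{289}{9}\right)^{2}}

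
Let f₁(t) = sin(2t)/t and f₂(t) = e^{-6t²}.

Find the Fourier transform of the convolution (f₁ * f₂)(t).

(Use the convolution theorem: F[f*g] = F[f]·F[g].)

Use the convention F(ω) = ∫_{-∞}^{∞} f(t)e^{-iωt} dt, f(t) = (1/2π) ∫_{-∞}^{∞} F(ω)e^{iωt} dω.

F[f₁*f₂](ω) = \begin{cases} \frac{\sqrt{6} \pi^{\frac{3}{2}} e^{- \frac{\omega^{2}}{24}}}{6} & \text{for}\: \omega > -2 \wedge \omega < 2 \\0 & \text{otherwise} \end{cases}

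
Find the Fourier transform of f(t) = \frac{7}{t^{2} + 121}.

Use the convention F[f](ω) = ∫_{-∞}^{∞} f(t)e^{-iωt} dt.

F(ω) = \frac{7 \pi e^{- 11 \left|{\omega}\right|}}{11}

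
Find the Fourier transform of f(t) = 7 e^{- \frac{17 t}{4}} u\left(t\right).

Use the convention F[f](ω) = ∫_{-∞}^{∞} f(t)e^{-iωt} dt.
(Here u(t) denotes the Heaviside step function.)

F(ω) = \frac{28}{4 i \omega + 17}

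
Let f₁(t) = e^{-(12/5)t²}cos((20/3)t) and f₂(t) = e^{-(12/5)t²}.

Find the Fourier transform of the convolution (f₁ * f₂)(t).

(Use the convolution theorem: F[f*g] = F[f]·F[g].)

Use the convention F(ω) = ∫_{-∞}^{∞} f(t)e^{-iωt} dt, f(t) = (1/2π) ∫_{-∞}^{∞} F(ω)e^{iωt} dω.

F[f₁*f₂](ω) = \frac{5 \pi \left(e^{\frac{25 \omega}{9}} + 1\right) e^{- \frac{5 \omega^{2}}{24} - \frac{25 \omega}{18} - \frac{125}{27}}}{24}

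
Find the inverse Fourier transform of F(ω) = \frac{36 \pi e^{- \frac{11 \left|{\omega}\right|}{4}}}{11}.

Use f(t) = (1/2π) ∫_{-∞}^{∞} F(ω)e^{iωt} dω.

f(t) = \frac{9}{t^{2} + \frac{121}{16}}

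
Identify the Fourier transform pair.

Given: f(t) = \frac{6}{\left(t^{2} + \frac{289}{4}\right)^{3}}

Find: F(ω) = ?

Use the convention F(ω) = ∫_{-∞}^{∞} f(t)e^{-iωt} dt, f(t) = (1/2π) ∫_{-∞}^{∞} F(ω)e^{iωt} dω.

F(ω) = \frac{6 \pi \left(289 \omega^{2} + 102 \left|{\omega}\right| + 12\right) e^{- \frac{17 \left|{\omega}\right|}{2}}}{1419857}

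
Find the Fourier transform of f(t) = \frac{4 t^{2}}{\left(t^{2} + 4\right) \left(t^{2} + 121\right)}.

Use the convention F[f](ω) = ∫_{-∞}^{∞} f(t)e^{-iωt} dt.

F(ω) = \frac{4 \pi \left(11 - 2 e^{9 \left|{\omega}\right|}\right) e^{- 11 \left|{\omega}\right|}}{117}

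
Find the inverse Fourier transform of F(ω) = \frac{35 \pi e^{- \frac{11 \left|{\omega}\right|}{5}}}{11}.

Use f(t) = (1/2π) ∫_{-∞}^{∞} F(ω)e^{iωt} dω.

f(t) = \frac{7}{t^{2} + \frac{121}{25}}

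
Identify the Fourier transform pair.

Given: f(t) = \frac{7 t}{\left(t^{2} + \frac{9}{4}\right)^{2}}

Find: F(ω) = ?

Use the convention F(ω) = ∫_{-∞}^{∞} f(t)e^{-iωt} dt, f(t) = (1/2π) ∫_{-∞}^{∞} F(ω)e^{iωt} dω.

F(ω) = - \frac{7 i \pi \omega e^{- \frac{3 \left|{\omega}\right|}{2}}}{3}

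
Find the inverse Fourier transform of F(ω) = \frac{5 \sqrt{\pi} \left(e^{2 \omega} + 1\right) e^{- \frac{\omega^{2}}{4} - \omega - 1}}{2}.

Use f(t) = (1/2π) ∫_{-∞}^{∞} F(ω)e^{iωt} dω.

f(t) = 5 e^{- t^{2}} \cos{\left(2 t \right)}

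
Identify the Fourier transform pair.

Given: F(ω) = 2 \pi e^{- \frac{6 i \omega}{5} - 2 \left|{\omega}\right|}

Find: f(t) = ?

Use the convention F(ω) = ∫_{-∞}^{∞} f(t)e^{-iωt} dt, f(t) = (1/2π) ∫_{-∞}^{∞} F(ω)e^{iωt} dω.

f(t) = \frac{4}{\left(t - \frac{6}{5}\right)^{2} + 4}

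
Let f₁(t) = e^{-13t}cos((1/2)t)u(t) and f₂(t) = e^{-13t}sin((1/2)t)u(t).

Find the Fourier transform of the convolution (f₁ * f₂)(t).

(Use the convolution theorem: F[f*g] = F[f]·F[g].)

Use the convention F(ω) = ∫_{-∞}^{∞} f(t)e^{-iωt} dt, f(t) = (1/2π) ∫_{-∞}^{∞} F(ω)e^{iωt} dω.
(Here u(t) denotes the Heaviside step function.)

F[f₁*f₂](ω) = \frac{8 \left(i \omega + 13\right)}{\left(4 \left(i \omega + 13\right)^{2} + 1\right)^{2}}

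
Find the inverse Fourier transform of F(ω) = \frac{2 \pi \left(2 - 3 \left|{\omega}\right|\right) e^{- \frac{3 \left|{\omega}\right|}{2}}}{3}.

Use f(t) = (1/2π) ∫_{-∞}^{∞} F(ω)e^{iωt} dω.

f(t) = \frac{4 t^{2}}{\left(t^{2} + \frac{9}{4}\right)^{2}}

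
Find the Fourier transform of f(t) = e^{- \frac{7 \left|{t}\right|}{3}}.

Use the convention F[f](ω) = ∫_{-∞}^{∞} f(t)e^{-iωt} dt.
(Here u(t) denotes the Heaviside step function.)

F(ω) = \frac{42}{9 \omega^{2} + 49}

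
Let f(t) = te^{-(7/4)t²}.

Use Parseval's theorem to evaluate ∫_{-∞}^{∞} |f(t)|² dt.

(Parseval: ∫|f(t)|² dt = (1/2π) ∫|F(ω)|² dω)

∫|f(t)|² dt = \frac{\sqrt{14} \sqrt{\pi}}{49}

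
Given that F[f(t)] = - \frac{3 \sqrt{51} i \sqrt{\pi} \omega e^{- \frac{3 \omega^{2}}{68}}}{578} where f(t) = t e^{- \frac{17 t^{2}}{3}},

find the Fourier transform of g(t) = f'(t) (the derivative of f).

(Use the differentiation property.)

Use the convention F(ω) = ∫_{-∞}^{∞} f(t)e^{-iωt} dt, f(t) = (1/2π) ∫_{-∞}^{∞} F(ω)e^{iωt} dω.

F[g](ω) = \frac{3 \sqrt{51} \sqrt{\pi} \omega^{2} e^{- \frac{3 \omega^{2}}{68}}}{578}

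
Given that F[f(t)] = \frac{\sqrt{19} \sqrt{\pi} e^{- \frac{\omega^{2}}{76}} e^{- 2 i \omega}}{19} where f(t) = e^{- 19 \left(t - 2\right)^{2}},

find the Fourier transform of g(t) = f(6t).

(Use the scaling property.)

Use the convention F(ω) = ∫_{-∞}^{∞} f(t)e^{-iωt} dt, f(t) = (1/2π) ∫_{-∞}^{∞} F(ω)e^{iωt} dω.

F[g](ω) = \frac{\sqrt{19} \sqrt{\pi} e^{- \frac{\omega \left(\omega + 912 i\right)}{2736}}}{114}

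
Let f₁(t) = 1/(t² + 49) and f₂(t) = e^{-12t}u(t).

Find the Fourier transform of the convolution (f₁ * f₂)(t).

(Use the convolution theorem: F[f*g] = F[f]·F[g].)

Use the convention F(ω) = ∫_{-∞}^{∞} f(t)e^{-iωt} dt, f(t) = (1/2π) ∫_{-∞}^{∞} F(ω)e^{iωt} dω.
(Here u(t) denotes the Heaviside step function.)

F[f₁*f₂](ω) = \frac{\pi e^{- 7 \left|{\omega}\right|}}{7 \left(i \omega + 12\right)}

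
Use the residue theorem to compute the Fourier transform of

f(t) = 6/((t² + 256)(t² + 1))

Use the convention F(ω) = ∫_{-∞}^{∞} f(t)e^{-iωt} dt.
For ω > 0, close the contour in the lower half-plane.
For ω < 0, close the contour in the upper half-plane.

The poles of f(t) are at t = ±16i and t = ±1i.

Let g(z) = f(z)e^{-iωz}; for large |z| the factor e^{-iωz} decays in the lower half-plane when ω > 0 and in the upper half-plane when ω < 0.

Case ω > 0 (lower half-plane, clockwise contour ⇒ F(ω) = -2πi·ΣRes):
  Res_{z = - 16 i} g(z) = - \frac{i e^{- 16 \omega}}{1360}
  Res_{z = - i} g(z) = \frac{i e^{- \omega}}{85}
  F(ω) = -2πi·ΣRes = \frac{\pi \left(16 e^{15 \omega} - 1\right) e^{- 16 \omega}}{680}

Case ω < 0 (upper half-plane, counterclockwise contour ⇒ F(ω) = +2πi·ΣRes):
  Res_{z = 16 i} g(z) = \frac{i e^{16 \omega}}{1360}
  Res_{z = i} g(z) = - \frac{i e^{\omega}}{85}
  F(ω) = 2πi·ΣRes = \frac{\pi \left(16 - e^{15 \omega}\right) e^{\omega}}{680}

Both cases combine into a single formula in |ω|:

F(ω) = \frac{\pi \left(16 e^{15 \left|{\omega}\right|} - 1\right) e^{- 16 \left|{\omega}\right|}}{680}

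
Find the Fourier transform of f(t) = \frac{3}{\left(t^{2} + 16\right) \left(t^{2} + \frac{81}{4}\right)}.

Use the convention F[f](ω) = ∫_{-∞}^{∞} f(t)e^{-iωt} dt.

F(ω) = \frac{3 \pi e^{- 4 \left|{\omega}\right|}}{17} - \frac{8 \pi e^{- \frac{9 \left|{\omega}\right|}{2}}}{51}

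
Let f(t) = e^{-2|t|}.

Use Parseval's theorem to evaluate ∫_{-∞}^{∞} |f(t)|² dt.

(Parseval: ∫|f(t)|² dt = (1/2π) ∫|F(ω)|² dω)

∫|f(t)|² dt = \frac{1}{2}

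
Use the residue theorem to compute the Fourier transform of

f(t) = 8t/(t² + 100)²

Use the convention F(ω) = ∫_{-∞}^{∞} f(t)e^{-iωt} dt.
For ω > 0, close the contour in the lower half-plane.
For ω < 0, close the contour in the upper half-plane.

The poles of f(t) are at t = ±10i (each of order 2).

Let g(z) = f(z)e^{-iωz}; for large |z| the factor e^{-iωz} decays in the lower half-plane when ω > 0 and in the upper half-plane when ω < 0.

Case ω > 0 (lower half-plane, clockwise contour ⇒ F(ω) = -2πi·ΣRes):
  Res_{z = - 10 i} g(z) = \frac{\omega e^{- 10 \omega}}{5} (pole of order 2)
  F(ω) = -2πi·ΣRes = - \frac{2 i \pi \omega e^{- 10 \omega}}{5}

Case ω < 0 (upper half-plane, counterclockwise contour ⇒ F(ω) = +2πi·ΣRes):
  Res_{z = 10 i} g(z) = - \frac{\omega e^{10 \omega}}{5} (pole of order 2)
  F(ω) = 2πi·ΣRes = - \frac{2 i \pi \omega e^{10 \omega}}{5}

Both cases combine into a single formula in |ω|:

F(ω) = - \frac{2 i \pi \omega e^{- 10 \left|{\omega}\right|}}{5}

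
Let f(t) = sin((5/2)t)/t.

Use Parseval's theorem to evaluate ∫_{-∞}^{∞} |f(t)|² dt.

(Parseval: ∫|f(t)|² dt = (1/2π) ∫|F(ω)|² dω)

∫|f(t)|² dt = \frac{5 \pi}{2}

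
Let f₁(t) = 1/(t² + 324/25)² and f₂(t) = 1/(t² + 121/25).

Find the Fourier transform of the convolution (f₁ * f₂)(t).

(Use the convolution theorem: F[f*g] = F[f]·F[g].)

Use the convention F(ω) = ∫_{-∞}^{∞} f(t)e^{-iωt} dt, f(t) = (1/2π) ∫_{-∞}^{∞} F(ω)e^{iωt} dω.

F[f₁*f₂](ω) = \frac{125 \pi^{2} \left(18 \left|{\omega}\right| + 5\right) e^{- \frac{29 \left|{\omega}\right|}{5}}}{128304}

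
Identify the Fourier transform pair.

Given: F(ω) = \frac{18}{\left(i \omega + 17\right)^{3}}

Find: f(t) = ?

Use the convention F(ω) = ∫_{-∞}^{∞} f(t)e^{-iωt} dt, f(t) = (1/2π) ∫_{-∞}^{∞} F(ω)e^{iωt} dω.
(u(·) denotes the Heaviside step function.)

f(t) = 9 t^{2} e^{- 17 t} u\left(t\right)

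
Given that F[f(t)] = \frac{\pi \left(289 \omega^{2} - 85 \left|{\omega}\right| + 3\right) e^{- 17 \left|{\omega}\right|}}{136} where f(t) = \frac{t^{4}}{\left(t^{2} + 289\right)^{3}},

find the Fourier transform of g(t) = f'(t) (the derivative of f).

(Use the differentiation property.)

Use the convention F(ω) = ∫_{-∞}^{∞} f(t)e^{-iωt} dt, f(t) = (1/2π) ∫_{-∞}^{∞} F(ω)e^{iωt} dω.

F[g](ω) = \frac{i \pi \omega \left(289 \omega^{2} - 85 \left|{\omega}\right| + 3\right) e^{- 17 \left|{\omega}\right|}}{136}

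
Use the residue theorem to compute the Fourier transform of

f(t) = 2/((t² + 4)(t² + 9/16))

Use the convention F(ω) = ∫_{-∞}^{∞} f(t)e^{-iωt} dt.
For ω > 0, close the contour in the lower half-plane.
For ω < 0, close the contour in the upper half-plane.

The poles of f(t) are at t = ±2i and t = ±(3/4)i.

Let g(z) = f(z)e^{-iωz}; for large |z| the factor e^{-iωz} decays in the lower half-plane when ω > 0 and in the upper half-plane when ω < 0.

Case ω > 0 (lower half-plane, clockwise contour ⇒ F(ω) = -2πi·ΣRes):
  Res_{z = - 2 i} g(z) = - \frac{8 i e^{- 2 \omega}}{55}
  Res_{z = - \frac{3 i}{4}} g(z) = \frac{64 i e^{- \frac{3 \omega}{4}}}{165}
  F(ω) = -2πi·ΣRes = - \frac{16 \pi e^{- 2 \omega}}{55} + \frac{128 \pi e^{- \frac{3 \omega}{4}}}{165}

Case ω < 0 (upper half-plane, counterclockwise contour ⇒ F(ω) = +2πi·ΣRes):
  Res_{z = 2 i} g(z) = \frac{8 i e^{2 \omega}}{55}
  Res_{z = \frac{3 i}{4}} g(z) = - \frac{64 i e^{\frac{3 \omega}{4}}}{165}
  F(ω) = 2πi·ΣRes = \frac{16 \pi \left(8 e^{\frac{3 \omega}{4}} - 3 e^{2 \omega}\right)}{165}

Both cases combine into a single formula in |ω|:

F(ω) = - \frac{16 \pi e^{- 2 \left|{\omega}\right|}}{55} + \frac{128 \pi e^{- \frac{3 \left|{\omega}\right|}{4}}}{165}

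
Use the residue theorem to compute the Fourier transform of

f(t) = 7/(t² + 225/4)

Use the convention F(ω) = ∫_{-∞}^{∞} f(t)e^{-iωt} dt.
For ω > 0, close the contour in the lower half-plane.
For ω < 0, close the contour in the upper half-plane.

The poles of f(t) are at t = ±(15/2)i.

Let g(z) = f(z)e^{-iωz}; for large |z| the factor e^{-iωz} decays in the lower half-plane when ω > 0 and in the upper half-plane when ω < 0.

Case ω > 0 (lower half-plane, clockwise contour ⇒ F(ω) = -2πi·ΣRes):
  Res_{z = - \frac{15 i}{2}} g(z) = \frac{7 i e^{- \frac{15 \omega}{2}}}{15}
  F(ω) = -2πi·ΣRes = \frac{14 \pi e^{- \frac{15 \omega}{2}}}{15}

Case ω < 0 (upper half-plane, counterclockwise contour ⇒ F(ω) = +2πi·ΣRes):
  Res_{z = \frac{15 i}{2}} g(z) = - \frac{7 i e^{\frac{15 \omega}{2}}}{15}
  F(ω) = 2πi·ΣRes = \frac{14 \pi e^{\frac{15 \omega}{2}}}{15}

Both cases combine into a single formula in |ω|:

F(ω) = \frac{14 \pi e^{- \frac{15 \left|{\omega}\right|}{2}}}{15}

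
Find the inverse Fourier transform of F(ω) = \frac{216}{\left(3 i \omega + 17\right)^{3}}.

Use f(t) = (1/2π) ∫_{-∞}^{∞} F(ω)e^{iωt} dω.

f(t) = 4 t^{2} e^{- \frac{17 t}{3}} u\left(t\right)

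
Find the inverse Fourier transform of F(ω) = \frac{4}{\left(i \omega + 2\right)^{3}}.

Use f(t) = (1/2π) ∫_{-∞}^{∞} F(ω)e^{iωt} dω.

f(t) = 2 t^{2} e^{- 2 t} u\left(t\right)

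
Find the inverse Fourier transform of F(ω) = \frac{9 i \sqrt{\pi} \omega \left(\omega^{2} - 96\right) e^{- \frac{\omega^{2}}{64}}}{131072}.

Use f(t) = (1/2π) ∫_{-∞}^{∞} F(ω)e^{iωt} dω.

f(t) = 9 t^{3} e^{- 16 t^{2}}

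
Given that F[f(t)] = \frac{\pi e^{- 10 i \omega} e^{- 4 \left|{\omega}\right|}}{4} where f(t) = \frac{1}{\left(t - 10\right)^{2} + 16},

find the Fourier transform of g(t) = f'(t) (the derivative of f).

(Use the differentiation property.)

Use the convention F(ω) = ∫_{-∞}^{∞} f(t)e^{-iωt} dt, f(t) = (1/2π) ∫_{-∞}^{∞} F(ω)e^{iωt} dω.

F[g](ω) = \frac{i \pi \omega e^{- 10 i \omega - 4 \left|{\omega}\right|}}{4}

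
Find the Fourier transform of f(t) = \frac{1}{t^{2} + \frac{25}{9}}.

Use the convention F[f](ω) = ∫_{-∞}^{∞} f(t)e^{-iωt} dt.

F(ω) = \frac{3 \pi e^{- \frac{5 \left|{\omega}\right|}{3}}}{5}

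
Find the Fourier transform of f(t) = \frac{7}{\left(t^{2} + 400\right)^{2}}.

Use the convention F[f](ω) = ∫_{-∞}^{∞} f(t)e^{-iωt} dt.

F(ω) = \frac{7 \pi \left(20 \left|{\omega}\right| + 1\right) e^{- 20 \left|{\omega}\right|}}{16000}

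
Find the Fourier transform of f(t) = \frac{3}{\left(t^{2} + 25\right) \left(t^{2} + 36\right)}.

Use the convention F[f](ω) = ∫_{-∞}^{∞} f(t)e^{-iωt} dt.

F(ω) = \frac{\pi \left(6 e^{\left|{\omega}\right|} - 5\right) e^{- 6 \left|{\omega}\right|}}{110}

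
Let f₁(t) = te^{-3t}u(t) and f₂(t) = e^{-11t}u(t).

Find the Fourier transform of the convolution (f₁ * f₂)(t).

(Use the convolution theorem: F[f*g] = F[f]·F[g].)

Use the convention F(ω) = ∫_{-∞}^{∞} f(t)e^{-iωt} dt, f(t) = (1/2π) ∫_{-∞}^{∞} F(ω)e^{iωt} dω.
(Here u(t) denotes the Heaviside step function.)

F[f₁*f₂](ω) = \frac{1}{\left(i \omega + 3\right)^{2} \left(i \omega + 11\right)}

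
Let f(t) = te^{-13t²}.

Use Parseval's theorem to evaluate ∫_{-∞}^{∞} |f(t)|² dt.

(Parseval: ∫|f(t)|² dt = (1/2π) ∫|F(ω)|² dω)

∫|f(t)|² dt = \frac{\sqrt{26} \sqrt{\pi}}{1352}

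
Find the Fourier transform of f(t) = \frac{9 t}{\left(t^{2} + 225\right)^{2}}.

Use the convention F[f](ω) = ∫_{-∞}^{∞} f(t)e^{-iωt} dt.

F(ω) = - \frac{3 i \pi \omega e^{- 15 \left|{\omega}\right|}}{10}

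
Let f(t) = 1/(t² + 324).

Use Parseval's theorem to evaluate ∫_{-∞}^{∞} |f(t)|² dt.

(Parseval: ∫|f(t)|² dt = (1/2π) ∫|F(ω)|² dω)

∫|f(t)|² dt = \frac{\pi}{11664}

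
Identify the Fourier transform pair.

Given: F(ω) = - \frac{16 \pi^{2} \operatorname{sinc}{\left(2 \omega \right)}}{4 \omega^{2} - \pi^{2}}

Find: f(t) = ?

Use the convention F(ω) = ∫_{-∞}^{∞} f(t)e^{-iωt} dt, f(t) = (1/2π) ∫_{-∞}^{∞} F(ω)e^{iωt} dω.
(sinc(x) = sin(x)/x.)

f(t) = 8 \left(\begin{cases} \cos^{2}{\left(\frac{\pi t}{4} \right)} & \text{for}\: \left|{t}\right| < 2 \\0 & \text{otherwise} \end{cases}\right)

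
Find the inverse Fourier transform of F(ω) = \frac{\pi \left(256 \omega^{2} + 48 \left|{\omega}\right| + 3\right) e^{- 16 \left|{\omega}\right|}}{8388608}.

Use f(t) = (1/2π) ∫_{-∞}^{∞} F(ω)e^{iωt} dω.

f(t) = \frac{1}{\left(t^{2} + 256\right)^{3}}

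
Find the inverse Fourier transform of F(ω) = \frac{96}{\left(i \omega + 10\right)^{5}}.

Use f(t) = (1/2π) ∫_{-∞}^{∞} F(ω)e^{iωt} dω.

f(t) = 4 t^{4} e^{- 10 t} u\left(t\right)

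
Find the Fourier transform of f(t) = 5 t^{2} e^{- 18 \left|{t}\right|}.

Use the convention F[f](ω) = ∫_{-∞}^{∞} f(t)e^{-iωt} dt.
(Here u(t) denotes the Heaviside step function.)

F(ω) = \frac{1080 \left(108 - \omega^{2}\right)}{\left(\omega^{2} + 324\right)^{3}}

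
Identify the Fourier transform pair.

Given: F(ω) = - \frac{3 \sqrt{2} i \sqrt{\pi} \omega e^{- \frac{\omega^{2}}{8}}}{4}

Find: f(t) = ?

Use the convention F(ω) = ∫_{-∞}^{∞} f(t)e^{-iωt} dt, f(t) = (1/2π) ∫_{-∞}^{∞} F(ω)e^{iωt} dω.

f(t) = 6 t e^{- 2 t^{2}}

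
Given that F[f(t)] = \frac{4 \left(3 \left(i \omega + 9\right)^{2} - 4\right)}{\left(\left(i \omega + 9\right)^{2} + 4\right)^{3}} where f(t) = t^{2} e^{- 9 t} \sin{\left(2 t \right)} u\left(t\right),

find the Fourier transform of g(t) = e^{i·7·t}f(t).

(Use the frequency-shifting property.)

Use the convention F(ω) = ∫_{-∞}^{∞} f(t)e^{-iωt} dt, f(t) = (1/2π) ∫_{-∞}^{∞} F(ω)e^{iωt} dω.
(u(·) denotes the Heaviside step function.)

F[g](ω) = \frac{4 \left(3 \left(i \left(\omega - 7\right) + 9\right)^{2} - 4\right)}{\left(\left(i \left(\omega - 7\right) + 9\right)^{2} + 4\right)^{3}}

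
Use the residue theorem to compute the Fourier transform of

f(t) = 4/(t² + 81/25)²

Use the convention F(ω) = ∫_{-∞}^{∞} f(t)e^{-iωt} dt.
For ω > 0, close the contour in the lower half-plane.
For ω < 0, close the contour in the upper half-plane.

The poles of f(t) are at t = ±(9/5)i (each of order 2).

Let g(z) = f(z)e^{-iωz}; for large |z| the factor e^{-iωz} decays in the lower half-plane when ω > 0 and in the upper half-plane when ω < 0.

Case ω > 0 (lower half-plane, clockwise contour ⇒ F(ω) = -2πi·ΣRes):
  Res_{z = - \frac{9 i}{5}} g(z) = \frac{25 i \left(9 \omega + 5\right) e^{- \frac{9 \omega}{5}}}{729} (pole of order 2)
  F(ω) = -2πi·ΣRes = \frac{50 \pi \left(9 \omega + 5\right) e^{- \frac{9 \omega}{5}}}{729}

Case ω < 0 (upper half-plane, counterclockwise contour ⇒ F(ω) = +2πi·ΣRes):
  Res_{z = \frac{9 i}{5}} g(z) = \frac{25 i \left(9 \omega - 5\right) e^{\frac{9 \omega}{5}}}{729} (pole of order 2)
  F(ω) = 2πi·ΣRes = \frac{50 \pi \left(5 - 9 \omega\right) e^{\frac{9 \omega}{5}}}{729}

Both cases combine into a single formula in |ω|:

F(ω) = \frac{50 \pi \left(9 \left|{\omega}\right| + 5\right) e^{- \frac{9 \left|{\omega}\right|}{5}}}{729}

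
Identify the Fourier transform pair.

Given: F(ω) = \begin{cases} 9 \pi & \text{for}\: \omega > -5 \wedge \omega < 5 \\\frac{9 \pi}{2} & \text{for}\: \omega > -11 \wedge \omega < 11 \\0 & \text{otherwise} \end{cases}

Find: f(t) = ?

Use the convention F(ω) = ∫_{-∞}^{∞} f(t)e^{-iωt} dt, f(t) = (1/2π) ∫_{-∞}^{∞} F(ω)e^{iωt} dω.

f(t) = \frac{9 \sin{\left(8 t \right)} \cos{\left(3 t \right)}}{t}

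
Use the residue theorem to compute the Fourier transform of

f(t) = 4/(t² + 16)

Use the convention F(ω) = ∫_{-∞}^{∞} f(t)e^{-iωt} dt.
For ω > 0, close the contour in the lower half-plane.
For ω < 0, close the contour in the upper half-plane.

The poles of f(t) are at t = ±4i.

Let g(z) = f(z)e^{-iωz}; for large |z| the factor e^{-iωz} decays in the lower half-plane when ω > 0 and in the upper half-plane when ω < 0.

Case ω > 0 (lower half-plane, clockwise contour ⇒ F(ω) = -2πi·ΣRes):
  Res_{z = - 4 i} g(z) = \frac{i e^{- 4 \omega}}{2}
  F(ω) = -2πi·ΣRes = \pi e^{- 4 \omega}

Case ω < 0 (upper half-plane, counterclockwise contour ⇒ F(ω) = +2πi·ΣRes):
  Res_{z = 4 i} g(z) = - \frac{i e^{4 \omega}}{2}
  F(ω) = 2πi·ΣRes = \pi e^{4 \omega}

Both cases combine into a single formula in |ω|:

F(ω) = \pi e^{- 4 \left|{\omega}\right|}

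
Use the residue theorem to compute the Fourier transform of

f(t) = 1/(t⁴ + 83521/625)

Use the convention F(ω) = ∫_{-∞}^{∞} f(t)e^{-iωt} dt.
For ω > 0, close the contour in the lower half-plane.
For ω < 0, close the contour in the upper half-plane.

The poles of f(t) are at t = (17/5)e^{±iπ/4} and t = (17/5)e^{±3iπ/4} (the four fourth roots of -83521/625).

Let g(z) = f(z)e^{-iωz}; for large |z| the factor e^{-iωz} decays in the lower half-plane when ω > 0 and in the upper half-plane when ω < 0.

Case ω > 0 (lower half-plane, clockwise contour ⇒ F(ω) = -2πi·ΣRes):
  Res_{z = - \frac{17 \sqrt{2}}{10} - \frac{17 \sqrt{2} i}{10}} g(z) = \frac{125 \sqrt{2} i \left(1 - i\right) e^{\frac{17 \sqrt{2} \omega \left(-1 + i\right)}{10}}}{39304}
  Res_{z = \frac{17 \sqrt{2}}{10} - \frac{17 \sqrt{2} i}{10}} g(z) = \frac{125 \sqrt{2} i \left(1 + i\right) e^{- \frac{17 \sqrt{2} \omega \left(1 + i\right)}{10}}}{39304}
  F(ω) = -2πi·ΣRes = \frac{125 \sqrt{2} \pi \left(1 - i\right) \left(e^{\frac{17 \sqrt{2} i \omega}{5}} + i\right) e^{- \frac{17 \sqrt{2} \omega \left(1 + i\right)}{10}}}{19652} = \frac{125 \pi e^{- \frac{17 \sqrt{2} \omega}{10}} \sin{\left(\frac{17 \sqrt{2} \omega}{10} + \frac{\pi}{4} \right)}}{4913}

Case ω < 0 (upper half-plane, counterclockwise contour ⇒ F(ω) = +2πi·ΣRes):
  Res_{z = \frac{17 \sqrt{2}}{10} + \frac{17 \sqrt{2} i}{10}} g(z) = \frac{125 \sqrt{2} i \left(-1 + i\right) e^{\frac{17 \sqrt{2} \omega \left(1 - i\right)}{10}}}{39304}
  Res_{z = - \frac{17 \sqrt{2}}{10} + \frac{17 \sqrt{2} i}{10}} g(z) = \frac{125 \sqrt{2} \left(1 - i\right) e^{\frac{17 \sqrt{2} \omega \left(1 + i\right)}{10}}}{39304}
  F(ω) = 2πi·ΣRes = - \frac{125 \sqrt{2} i \pi \left(i \left(1 - i\right) e^{\frac{17 \sqrt{2} \omega \left(1 - i\right)}{10}} - \left(1 - i\right) e^{\frac{17 \sqrt{2} \omega \left(1 + i\right)}{10}}\right)}{19652} = \frac{125 \pi e^{\frac{17 \sqrt{2} \omega}{10}} \cos{\left(\frac{17 \sqrt{2} \omega}{10} + \frac{\pi}{4} \right)}}{4913}

Both cases combine into a single formula in |ω|:

F(ω) = \frac{125 \pi e^{- \frac{17 \sqrt{2} \left|{\omega}\right|}{10}} \sin{\left(\frac{17 \sqrt{2} \left|{\omega}\right|}{10} + \frac{\pi}{4} \right)}}{4913}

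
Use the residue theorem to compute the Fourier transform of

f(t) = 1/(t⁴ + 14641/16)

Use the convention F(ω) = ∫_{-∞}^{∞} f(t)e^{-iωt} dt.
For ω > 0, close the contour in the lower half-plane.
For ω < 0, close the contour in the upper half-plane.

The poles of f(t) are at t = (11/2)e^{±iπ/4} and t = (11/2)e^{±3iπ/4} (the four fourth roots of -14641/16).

Let g(z) = f(z)e^{-iωz}; for large |z| the factor e^{-iωz} decays in the lower half-plane when ω > 0 and in the upper half-plane when ω < 0.

Case ω > 0 (lower half-plane, clockwise contour ⇒ F(ω) = -2πi·ΣRes):
  Res_{z = - \frac{11 \sqrt{2}}{4} - \frac{11 \sqrt{2} i}{4}} g(z) = \frac{\sqrt{2} \left(1 + i\right) e^{\frac{11 \sqrt{2} \omega \left(-1 + i\right)}{4}}}{1331}
  Res_{z = \frac{11 \sqrt{2}}{4} - \frac{11 \sqrt{2} i}{4}} g(z) = \frac{\sqrt{2} \left(-1 + i\right) e^{- \frac{11 \sqrt{2} \omega \left(1 + i\right)}{4}}}{1331}
  F(ω) = -2πi·ΣRes = \frac{2 \sqrt{2} \pi \left(\left(1 - i\right) e^{\frac{11 \sqrt{2} i \omega}{2}} + 1 + i\right) e^{- \frac{11 \sqrt{2} \omega \left(1 + i\right)}{4}}}{1331} = \frac{8 \pi e^{- \frac{11 \sqrt{2} \omega}{4}} \sin{\left(\frac{11 \sqrt{2} \omega}{4} + \frac{\pi}{4} \right)}}{1331}

Case ω < 0 (upper half-plane, counterclockwise contour ⇒ F(ω) = +2πi·ΣRes):
  Res_{z = \frac{11 \sqrt{2}}{4} + \frac{11 \sqrt{2} i}{4}} g(z) = - \frac{\sqrt{2} \left(1 + i\right) e^{\frac{11 \sqrt{2} \omega \left(1 - i\right)}{4}}}{1331}
  Res_{z = - \frac{11 \sqrt{2}}{4} + \frac{11 \sqrt{2} i}{4}} g(z) = \frac{\sqrt{2} \left(1 - i\right) e^{\frac{11 \sqrt{2} \omega \left(1 + i\right)}{4}}}{1331}
  F(ω) = 2πi·ΣRes = - \frac{2 \sqrt{2} i \pi \left(\left(1 + i\right) e^{\frac{11 \sqrt{2} \omega \left(1 - i\right)}{4}} - \left(1 - i\right) e^{\frac{11 \sqrt{2} \omega \left(1 + i\right)}{4}}\right)}{1331} = \frac{8 \pi e^{\frac{11 \sqrt{2} \omega}{4}} \cos{\left(\frac{11 \sqrt{2} \omega}{4} + \frac{\pi}{4} \right)}}{1331}

Both cases combine into a single formula in |ω|:

F(ω) = \frac{8 \pi e^{- \frac{11 \sqrt{2} \left|{\omega}\right|}{4}} \sin{\left(\frac{11 \sqrt{2} \left|{\omega}\right|}{4} + \frac{\pi}{4} \right)}}{1331}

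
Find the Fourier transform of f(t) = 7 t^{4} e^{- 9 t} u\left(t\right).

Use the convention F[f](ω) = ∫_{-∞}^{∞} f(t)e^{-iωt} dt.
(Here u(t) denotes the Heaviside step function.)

F(ω) = \frac{168}{\left(i \omega + 9\right)^{5}}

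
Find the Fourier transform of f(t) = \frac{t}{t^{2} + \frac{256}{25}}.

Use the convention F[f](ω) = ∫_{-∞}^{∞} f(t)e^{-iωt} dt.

F(ω) = - i \pi e^{- \frac{16 \left|{\omega}\right|}{5}} \operatorname{sign}{\left(\omega \right)}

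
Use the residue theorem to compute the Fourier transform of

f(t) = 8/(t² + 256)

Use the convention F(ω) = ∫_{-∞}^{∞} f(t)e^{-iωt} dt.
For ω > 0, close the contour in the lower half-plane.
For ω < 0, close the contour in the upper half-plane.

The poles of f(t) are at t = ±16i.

Let g(z) = f(z)e^{-iωz}; for large |z| the factor e^{-iωz} decays in the lower half-plane when ω > 0 and in the upper half-plane when ω < 0.

Case ω > 0 (lower half-plane, clockwise contour ⇒ F(ω) = -2πi·ΣRes):
  Res_{z = - 16 i} g(z) = \frac{i e^{- 16 \omega}}{4}
  F(ω) = -2πi·ΣRes = \frac{\pi e^{- 16 \omega}}{2}

Case ω < 0 (upper half-plane, counterclockwise contour ⇒ F(ω) = +2πi·ΣRes):
  Res_{z = 16 i} g(z) = - \frac{i e^{16 \omega}}{4}
  F(ω) = 2πi·ΣRes = \frac{\pi e^{16 \omega}}{2}

Both cases combine into a single formula in |ω|:

F(ω) = \frac{\pi e^{- 16 \left|{\omega}\right|}}{2}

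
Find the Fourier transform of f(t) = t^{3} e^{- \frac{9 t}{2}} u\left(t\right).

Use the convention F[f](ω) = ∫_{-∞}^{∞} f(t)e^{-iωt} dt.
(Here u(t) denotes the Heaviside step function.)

F(ω) = \frac{96}{\left(2 i \omega + 9\right)^{4}}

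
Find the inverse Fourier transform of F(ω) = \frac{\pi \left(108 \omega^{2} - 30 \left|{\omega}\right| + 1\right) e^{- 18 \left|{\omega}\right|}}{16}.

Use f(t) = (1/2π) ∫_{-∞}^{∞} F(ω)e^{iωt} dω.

f(t) = \frac{3 t^{4}}{\left(t^{2} + 324\right)^{3}}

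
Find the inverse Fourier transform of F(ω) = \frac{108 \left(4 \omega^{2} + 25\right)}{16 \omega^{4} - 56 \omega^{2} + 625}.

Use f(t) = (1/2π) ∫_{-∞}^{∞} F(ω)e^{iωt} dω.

f(t) = 9 e^{- \frac{3 \left|{t}\right|}{2}} \cos{\left(2 \left|{t}\right| \right)}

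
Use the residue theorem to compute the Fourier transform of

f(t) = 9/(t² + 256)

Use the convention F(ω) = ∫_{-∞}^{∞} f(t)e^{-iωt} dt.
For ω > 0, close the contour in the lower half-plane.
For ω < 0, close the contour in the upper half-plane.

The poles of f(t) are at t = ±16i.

Let g(z) = f(z)e^{-iωz}; for large |z| the factor e^{-iωz} decays in the lower half-plane when ω > 0 and in the upper half-plane when ω < 0.

Case ω > 0 (lower half-plane, clockwise contour ⇒ F(ω) = -2πi·ΣRes):
  Res_{z = - 16 i} g(z) = \frac{9 i e^{- 16 \omega}}{32}
  F(ω) = -2πi·ΣRes = \frac{9 \pi e^{- 16 \omega}}{16}

Case ω < 0 (upper half-plane, counterclockwise contour ⇒ F(ω) = +2πi·ΣRes):
  Res_{z = 16 i} g(z) = - \frac{9 i e^{16 \omega}}{32}
  F(ω) = 2πi·ΣRes = \frac{9 \pi e^{16 \omega}}{16}

Both cases combine into a single formula in |ω|:

F(ω) = \frac{9 \pi e^{- 16 \left|{\omega}\right|}}{16}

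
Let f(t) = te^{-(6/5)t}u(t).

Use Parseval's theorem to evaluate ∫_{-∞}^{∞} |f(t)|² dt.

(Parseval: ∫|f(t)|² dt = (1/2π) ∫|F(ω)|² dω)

∫|f(t)|² dt = \frac{125}{864}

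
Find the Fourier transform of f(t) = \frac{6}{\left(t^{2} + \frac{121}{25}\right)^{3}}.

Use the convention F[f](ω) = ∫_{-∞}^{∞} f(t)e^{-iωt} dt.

F(ω) = \frac{375 \pi \left(121 \omega^{2} + 165 \left|{\omega}\right| + 75\right) e^{- \frac{11 \left|{\omega}\right|}{5}}}{644204}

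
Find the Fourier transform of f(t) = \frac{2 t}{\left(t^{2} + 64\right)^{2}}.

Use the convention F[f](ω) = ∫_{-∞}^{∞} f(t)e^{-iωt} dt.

F(ω) = - \frac{i \pi \omega e^{- 8 \left|{\omega}\right|}}{8}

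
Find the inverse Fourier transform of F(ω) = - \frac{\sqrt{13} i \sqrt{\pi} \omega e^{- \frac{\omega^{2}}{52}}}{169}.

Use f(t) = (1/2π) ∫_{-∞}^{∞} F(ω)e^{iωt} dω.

f(t) = 2 t e^{- 13 t^{2}}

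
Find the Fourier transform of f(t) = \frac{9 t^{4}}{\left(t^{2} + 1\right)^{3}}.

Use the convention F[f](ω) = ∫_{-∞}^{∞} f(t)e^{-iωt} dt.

F(ω) = \frac{9 \pi \left(\omega^{2} - 5 \left|{\omega}\right| + 3\right) e^{- \left|{\omega}\right|}}{8}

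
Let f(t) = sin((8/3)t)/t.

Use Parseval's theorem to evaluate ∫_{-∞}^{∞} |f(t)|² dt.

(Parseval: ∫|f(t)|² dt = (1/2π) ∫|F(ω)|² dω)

∫|f(t)|² dt = \frac{8 \pi}{3}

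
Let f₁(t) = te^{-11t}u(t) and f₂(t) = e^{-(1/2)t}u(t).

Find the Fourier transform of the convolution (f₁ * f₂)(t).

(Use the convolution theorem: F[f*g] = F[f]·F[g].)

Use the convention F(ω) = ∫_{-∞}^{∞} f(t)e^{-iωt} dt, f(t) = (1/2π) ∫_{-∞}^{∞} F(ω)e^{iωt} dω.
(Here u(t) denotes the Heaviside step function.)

F[f₁*f₂](ω) = \frac{2}{\left(i \omega + 11\right)^{2} \left(2 i \omega + 1\right)}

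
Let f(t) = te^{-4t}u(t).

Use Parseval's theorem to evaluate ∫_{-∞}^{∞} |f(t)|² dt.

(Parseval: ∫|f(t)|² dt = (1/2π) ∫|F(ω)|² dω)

∫|f(t)|² dt = \frac{1}{256}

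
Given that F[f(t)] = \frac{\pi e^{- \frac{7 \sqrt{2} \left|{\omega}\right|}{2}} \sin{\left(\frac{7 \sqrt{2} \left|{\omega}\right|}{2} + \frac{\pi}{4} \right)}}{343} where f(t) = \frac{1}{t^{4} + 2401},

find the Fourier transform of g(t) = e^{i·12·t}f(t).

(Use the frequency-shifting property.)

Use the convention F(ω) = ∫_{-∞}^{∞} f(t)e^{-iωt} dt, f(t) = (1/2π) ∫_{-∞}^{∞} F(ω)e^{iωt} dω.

F[g](ω) = \frac{\pi e^{- \frac{7 \sqrt{2} \left|{\omega - 12}\right|}{2}} \sin{\left(\frac{7 \sqrt{2} \left|{\omega - 12}\right|}{2} + \frac{\pi}{4} \right)}}{343}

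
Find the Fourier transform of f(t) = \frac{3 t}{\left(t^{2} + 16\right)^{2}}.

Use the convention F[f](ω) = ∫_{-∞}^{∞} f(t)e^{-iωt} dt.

F(ω) = - \frac{3 i \pi \omega e^{- 4 \left|{\omega}\right|}}{8}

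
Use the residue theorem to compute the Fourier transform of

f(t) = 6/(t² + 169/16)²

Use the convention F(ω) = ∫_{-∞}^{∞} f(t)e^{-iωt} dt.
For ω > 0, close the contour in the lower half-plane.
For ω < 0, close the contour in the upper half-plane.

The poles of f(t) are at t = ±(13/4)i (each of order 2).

Let g(z) = f(z)e^{-iωz}; for large |z| the factor e^{-iωz} decays in the lower half-plane when ω > 0 and in the upper half-plane when ω < 0.

Case ω > 0 (lower half-plane, clockwise contour ⇒ F(ω) = -2πi·ΣRes):
  Res_{z = - \frac{13 i}{4}} g(z) = \frac{24 i \left(13 \omega + 4\right) e^{- \frac{13 \omega}{4}}}{2197} (pole of order 2)
  F(ω) = -2πi·ΣRes = \frac{48 \pi \left(13 \omega + 4\right) e^{- \frac{13 \omega}{4}}}{2197}

Case ω < 0 (upper half-plane, counterclockwise contour ⇒ F(ω) = +2πi·ΣRes):
  Res_{z = \frac{13 i}{4}} g(z) = \frac{24 i \left(13 \omega - 4\right) e^{\frac{13 \omega}{4}}}{2197} (pole of order 2)
  F(ω) = 2πi·ΣRes = \frac{48 \pi \left(4 - 13 \omega\right) e^{\frac{13 \omega}{4}}}{2197}

Both cases combine into a single formula in |ω|:

F(ω) = \frac{48 \pi \left(13 \left|{\omega}\right| + 4\right) e^{- \frac{13 \left|{\omega}\right|}{4}}}{2197}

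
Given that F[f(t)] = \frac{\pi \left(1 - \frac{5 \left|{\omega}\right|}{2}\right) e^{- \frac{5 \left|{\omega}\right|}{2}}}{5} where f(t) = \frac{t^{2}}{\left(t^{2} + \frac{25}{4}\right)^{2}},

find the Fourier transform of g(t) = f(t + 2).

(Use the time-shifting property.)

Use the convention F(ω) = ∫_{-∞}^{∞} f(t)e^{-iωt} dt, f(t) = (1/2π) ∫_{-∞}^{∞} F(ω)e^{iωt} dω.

F[g](ω) = - \frac{\pi \left(5 \left|{\omega}\right| - 2\right) e^{2 i \omega - \frac{5 \left|{\omega}\right|}{2}}}{10}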